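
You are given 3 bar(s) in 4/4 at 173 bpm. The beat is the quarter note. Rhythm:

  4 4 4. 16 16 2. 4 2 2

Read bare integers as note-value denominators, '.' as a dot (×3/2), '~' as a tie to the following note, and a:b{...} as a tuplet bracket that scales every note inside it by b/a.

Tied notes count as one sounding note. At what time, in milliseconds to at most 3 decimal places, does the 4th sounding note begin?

1. 0.0ms @ 0 + 346.821ms (1)
2. 346.821ms @ 1 + 346.821ms (1)
3. 693.642ms @ 2 + 520.231ms (3/2)
4. 1213.873ms @ 7/2 + 86.705ms (1/4)
5. 1300.578ms @ 15/4 + 86.705ms (1/4)
6. 1387.283ms @ 4 + 1040.462ms (3)
7. 2427.746ms @ 7 + 346.821ms (1)
8. 2774.566ms @ 8 + 693.642ms (2)
9. 3468.208ms @ 10 + 693.642ms (2)

note 4 onset = 7/2b = 1213.873ms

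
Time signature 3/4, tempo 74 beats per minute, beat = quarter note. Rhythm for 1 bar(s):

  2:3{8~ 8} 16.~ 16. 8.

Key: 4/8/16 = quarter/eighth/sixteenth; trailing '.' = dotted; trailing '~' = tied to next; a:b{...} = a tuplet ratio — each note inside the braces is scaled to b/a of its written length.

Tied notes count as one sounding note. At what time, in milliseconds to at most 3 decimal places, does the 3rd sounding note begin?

note 3 onset = 9/4b = 1824.324ms

1. 0.0ms @ 0 + 1216.216ms (3/2)
2. 1216.216ms @ 3/2 + 608.108ms (3/4)
3. 1824.324ms @ 9/4 + 608.108ms (3/4)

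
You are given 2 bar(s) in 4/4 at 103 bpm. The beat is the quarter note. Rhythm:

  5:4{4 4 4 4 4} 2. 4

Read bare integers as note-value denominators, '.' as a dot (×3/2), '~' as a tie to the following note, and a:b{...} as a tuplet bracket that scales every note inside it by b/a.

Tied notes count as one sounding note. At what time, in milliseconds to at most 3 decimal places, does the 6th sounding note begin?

note 6 onset = 4b = 2330.097ms

1. 0.0ms @ 0 + 466.019ms (4/5)
2. 466.019ms @ 4/5 + 466.019ms (4/5)
3. 932.039ms @ 8/5 + 466.019ms (4/5)
4. 1398.058ms @ 12/5 + 466.019ms (4/5)
5. 1864.078ms @ 16/5 + 466.019ms (4/5)
6. 2330.097ms @ 4 + 1747.573ms (3)
7. 4077.67ms @ 7 + 582.524ms (1)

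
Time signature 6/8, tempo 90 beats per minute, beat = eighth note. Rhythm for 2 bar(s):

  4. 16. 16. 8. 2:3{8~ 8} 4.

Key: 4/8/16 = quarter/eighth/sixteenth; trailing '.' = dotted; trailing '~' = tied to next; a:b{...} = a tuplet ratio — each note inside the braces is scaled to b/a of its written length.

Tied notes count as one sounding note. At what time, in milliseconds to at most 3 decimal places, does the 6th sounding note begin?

1. 0.0ms @ 0 + 2000.0ms (3)
2. 2000.0ms @ 3 + 500.0ms (3/4)
3. 2500.0ms @ 15/4 + 500.0ms (3/4)
4. 3000.0ms @ 9/2 + 1000.0ms (3/2)
5. 4000.0ms @ 6 + 2000.0ms (3)
6. 6000.0ms @ 9 + 2000.0ms (3)

note 6 onset = 9b = 6000.0ms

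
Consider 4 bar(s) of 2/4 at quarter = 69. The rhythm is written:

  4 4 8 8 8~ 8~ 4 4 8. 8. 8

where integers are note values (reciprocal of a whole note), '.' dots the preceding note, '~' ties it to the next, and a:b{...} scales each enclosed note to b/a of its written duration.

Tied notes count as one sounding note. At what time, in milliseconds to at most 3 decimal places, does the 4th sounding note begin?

1. 0.0ms @ 0 + 869.565ms (1)
2. 869.565ms @ 1 + 869.565ms (1)
3. 1739.13ms @ 2 + 434.783ms (1/2)
4. 2173.913ms @ 5/2 + 434.783ms (1/2)
5. 2608.696ms @ 3 + 1739.13ms (2)
6. 4347.826ms @ 5 + 869.565ms (1)
7. 5217.391ms @ 6 + 652.174ms (3/4)
8. 5869.565ms @ 27/4 + 652.174ms (3/4)
9. 6521.739ms @ 15/2 + 434.783ms (1/2)

note 4 onset = 5/2b = 2173.913ms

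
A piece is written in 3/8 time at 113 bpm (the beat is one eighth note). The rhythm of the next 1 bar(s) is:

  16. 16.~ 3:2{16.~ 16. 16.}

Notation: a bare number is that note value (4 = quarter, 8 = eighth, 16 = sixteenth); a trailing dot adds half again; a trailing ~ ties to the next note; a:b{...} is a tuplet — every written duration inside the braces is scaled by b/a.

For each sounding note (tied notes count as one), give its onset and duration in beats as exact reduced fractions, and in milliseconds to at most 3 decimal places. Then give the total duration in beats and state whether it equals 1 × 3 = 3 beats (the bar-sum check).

1) 0.0ms=0b +398.23ms=3/4b
2) 398.23ms=3/4b +929.204ms=7/4b
3) 1327.434ms=5/2b +265.487ms=1/2b
Σ=3b of 3 (113bpm 3/8) — PASS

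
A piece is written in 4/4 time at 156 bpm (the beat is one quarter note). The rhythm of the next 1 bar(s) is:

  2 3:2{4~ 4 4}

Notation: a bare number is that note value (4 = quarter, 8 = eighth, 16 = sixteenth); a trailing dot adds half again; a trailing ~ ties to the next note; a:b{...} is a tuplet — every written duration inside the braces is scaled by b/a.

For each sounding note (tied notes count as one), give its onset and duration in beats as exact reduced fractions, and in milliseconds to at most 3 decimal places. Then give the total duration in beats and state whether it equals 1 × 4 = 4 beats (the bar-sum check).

1) 0.0ms=0b +769.231ms=2b
2) 769.231ms=2b +512.821ms=4/3b
3) 1282.051ms=10/3b +256.41ms=2/3b
Σ=4b of 4 (156bpm 4/4) — PASS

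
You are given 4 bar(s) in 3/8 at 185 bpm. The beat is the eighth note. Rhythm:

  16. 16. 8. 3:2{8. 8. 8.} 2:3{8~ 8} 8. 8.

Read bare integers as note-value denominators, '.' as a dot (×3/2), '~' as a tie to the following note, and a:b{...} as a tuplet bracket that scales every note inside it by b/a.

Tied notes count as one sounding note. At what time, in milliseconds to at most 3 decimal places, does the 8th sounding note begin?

note 8 onset = 9b = 2918.919ms

1. 0.0ms @ 0 + 243.243ms (3/4)
2. 243.243ms @ 3/4 + 243.243ms (3/4)
3. 486.486ms @ 3/2 + 486.486ms (3/2)
4. 972.973ms @ 3 + 324.324ms (1)
5. 1297.297ms @ 4 + 324.324ms (1)
6. 1621.622ms @ 5 + 324.324ms (1)
7. 1945.946ms @ 6 + 972.973ms (3)
8. 2918.919ms @ 9 + 486.486ms (3/2)
9. 3405.405ms @ 21/2 + 486.486ms (3/2)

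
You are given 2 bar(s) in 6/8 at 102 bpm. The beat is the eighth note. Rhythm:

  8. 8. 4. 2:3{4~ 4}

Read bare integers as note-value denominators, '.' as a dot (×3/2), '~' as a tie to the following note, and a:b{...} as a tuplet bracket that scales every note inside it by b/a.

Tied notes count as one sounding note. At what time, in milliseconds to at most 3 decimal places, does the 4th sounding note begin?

note 4 onset = 6b = 3529.412ms

1. 0.0ms @ 0 + 882.353ms (3/2)
2. 882.353ms @ 3/2 + 882.353ms (3/2)
3. 1764.706ms @ 3 + 1764.706ms (3)
4. 3529.412ms @ 6 + 3529.412ms (6)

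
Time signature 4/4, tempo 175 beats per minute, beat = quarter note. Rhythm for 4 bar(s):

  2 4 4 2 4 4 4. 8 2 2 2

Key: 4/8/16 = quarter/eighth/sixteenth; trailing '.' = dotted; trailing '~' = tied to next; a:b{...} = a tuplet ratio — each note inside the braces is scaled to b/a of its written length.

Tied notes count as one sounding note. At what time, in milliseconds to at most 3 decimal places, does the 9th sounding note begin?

note 9 onset = 10b = 3428.571ms

1. 0.0ms @ 0 + 685.714ms (2)
2. 685.714ms @ 2 + 342.857ms (1)
3. 1028.571ms @ 3 + 342.857ms (1)
4. 1371.429ms @ 4 + 685.714ms (2)
5. 2057.143ms @ 6 + 342.857ms (1)
6. 2400.0ms @ 7 + 342.857ms (1)
7. 2742.857ms @ 8 + 514.286ms (3/2)
8. 3257.143ms @ 19/2 + 171.429ms (1/2)
9. 3428.571ms @ 10 + 685.714ms (2)
10. 4114.286ms @ 12 + 685.714ms (2)
11. 4800.0ms @ 14 + 685.714ms (2)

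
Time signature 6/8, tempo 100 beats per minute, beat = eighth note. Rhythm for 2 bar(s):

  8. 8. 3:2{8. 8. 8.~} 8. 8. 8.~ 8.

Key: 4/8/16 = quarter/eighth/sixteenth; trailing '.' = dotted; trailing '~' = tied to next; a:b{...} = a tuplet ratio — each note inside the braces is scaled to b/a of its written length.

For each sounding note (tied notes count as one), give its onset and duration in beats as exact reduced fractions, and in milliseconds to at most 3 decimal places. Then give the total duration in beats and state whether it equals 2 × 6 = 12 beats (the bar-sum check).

1) 0.0ms=0b +900.0ms=3/2b
2) 900.0ms=3/2b +900.0ms=3/2b
3) 1800.0ms=3b +600.0ms=1b
4) 2400.0ms=4b +600.0ms=1b
5) 3000.0ms=5b +1500.0ms=5/2b
6) 4500.0ms=15/2b +900.0ms=3/2b
7) 5400.0ms=9b +1800.0ms=3b
Σ=12b of 12 (100bpm 6/8) — PASS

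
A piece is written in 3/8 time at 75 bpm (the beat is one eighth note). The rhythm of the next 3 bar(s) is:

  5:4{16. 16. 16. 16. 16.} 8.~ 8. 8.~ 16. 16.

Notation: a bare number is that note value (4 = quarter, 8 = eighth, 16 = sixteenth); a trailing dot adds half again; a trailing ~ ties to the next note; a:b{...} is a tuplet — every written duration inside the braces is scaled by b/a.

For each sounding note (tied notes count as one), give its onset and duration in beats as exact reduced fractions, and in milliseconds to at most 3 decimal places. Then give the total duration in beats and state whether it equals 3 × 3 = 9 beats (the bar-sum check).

1) 0.0ms=0b +480.0ms=3/5b
2) 480.0ms=3/5b +480.0ms=3/5b
3) 960.0ms=6/5b +480.0ms=3/5b
4) 1440.0ms=9/5b +480.0ms=3/5b
5) 1920.0ms=12/5b +480.0ms=3/5b
6) 2400.0ms=3b +2400.0ms=3b
7) 4800.0ms=6b +1800.0ms=9/4b
8) 6600.0ms=33/4b +600.0ms=3/4b
Σ=9b of 9 (75bpm 3/8) — PASS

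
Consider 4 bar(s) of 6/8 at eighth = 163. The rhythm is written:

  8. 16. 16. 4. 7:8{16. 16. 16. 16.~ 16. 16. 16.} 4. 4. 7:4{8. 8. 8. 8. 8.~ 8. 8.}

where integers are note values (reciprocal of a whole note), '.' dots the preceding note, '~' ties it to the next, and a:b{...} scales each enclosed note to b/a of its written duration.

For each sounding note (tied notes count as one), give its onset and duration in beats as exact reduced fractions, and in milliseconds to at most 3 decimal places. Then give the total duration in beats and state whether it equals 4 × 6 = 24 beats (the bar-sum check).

1) 0.0ms=0b +552.147ms=3/2b
2) 552.147ms=3/2b +276.074ms=3/4b
3) 828.221ms=9/4b +276.074ms=3/4b
4) 1104.294ms=3b +1104.294ms=3b
5) 2208.589ms=6b +315.513ms=6/7b
6) 2524.102ms=48/7b +315.513ms=6/7b
7) 2839.614ms=54/7b +315.513ms=6/7b
8) 3155.127ms=60/7b +631.025ms=12/7b
9) 3786.152ms=72/7b +315.513ms=6/7b
10) 4101.665ms=78/7b +315.513ms=6/7b
11) 4417.178ms=12b +1104.294ms=3b
12) 5521.472ms=15b +1104.294ms=3b
13) 6625.767ms=18b +315.513ms=6/7b
14) 6941.28ms=132/7b +315.513ms=6/7b
15) 7256.792ms=138/7b +315.513ms=6/7b
16) 7572.305ms=144/7b +315.513ms=6/7b
17) 7887.818ms=150/7b +631.025ms=12/7b
18) 8518.843ms=162/7b +315.513ms=6/7b
Σ=24b of 24 (163bpm 6/8) — PASS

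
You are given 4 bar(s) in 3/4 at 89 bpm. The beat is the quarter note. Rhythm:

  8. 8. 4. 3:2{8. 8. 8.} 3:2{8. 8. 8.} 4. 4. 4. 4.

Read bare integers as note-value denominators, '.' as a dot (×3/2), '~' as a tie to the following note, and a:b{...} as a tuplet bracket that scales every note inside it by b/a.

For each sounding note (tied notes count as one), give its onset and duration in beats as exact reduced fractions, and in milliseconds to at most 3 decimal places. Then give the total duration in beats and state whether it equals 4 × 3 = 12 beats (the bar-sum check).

1) 0.0ms=0b +505.618ms=3/4b
2) 505.618ms=3/4b +505.618ms=3/4b
3) 1011.236ms=3/2b +1011.236ms=3/2b
4) 2022.472ms=3b +337.079ms=1/2b
5) 2359.551ms=7/2b +337.079ms=1/2b
6) 2696.629ms=4b +337.079ms=1/2b
7) 3033.708ms=9/2b +337.079ms=1/2b
8) 3370.787ms=5b +337.079ms=1/2b
9) 3707.865ms=11/2b +337.079ms=1/2b
10) 4044.944ms=6b +1011.236ms=3/2b
11) 5056.18ms=15/2b +1011.236ms=3/2b
12) 6067.416ms=9b +1011.236ms=3/2b
13) 7078.652ms=21/2b +1011.236ms=3/2b
Σ=12b of 12 (89bpm 3/4) — PASS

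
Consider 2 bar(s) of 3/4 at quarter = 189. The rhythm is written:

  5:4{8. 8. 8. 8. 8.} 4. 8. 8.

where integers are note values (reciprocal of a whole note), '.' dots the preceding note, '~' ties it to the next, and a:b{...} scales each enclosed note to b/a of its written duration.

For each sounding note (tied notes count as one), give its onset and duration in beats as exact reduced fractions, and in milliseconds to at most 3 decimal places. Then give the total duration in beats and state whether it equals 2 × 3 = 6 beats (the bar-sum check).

1) 0.0ms=0b +190.476ms=3/5b
2) 190.476ms=3/5b +190.476ms=3/5b
3) 380.952ms=6/5b +190.476ms=3/5b
4) 571.429ms=9/5b +190.476ms=3/5b
5) 761.905ms=12/5b +190.476ms=3/5b
6) 952.381ms=3b +476.19ms=3/2b
7) 1428.571ms=9/2b +238.095ms=3/4b
8) 1666.667ms=21/4b +238.095ms=3/4b
Σ=6b of 6 (189bpm 3/4) — PASS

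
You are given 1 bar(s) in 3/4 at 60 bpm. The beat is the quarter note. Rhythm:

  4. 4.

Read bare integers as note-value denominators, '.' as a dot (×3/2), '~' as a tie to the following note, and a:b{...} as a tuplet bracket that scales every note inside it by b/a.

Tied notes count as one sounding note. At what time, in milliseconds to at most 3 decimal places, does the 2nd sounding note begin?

1. 0.0ms @ 0 + 1500.0ms (3/2)
2. 1500.0ms @ 3/2 + 1500.0ms (3/2)

note 2 onset = 3/2b = 1500.0ms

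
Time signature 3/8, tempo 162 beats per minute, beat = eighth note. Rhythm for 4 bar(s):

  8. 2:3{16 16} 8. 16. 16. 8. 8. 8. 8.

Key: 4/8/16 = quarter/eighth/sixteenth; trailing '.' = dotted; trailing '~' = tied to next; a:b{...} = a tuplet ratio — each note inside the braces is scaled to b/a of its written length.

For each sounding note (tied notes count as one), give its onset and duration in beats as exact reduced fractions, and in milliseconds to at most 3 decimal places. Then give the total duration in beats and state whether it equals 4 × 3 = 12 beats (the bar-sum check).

1) 0.0ms=0b +555.556ms=3/2b
2) 555.556ms=3/2b +277.778ms=3/4b
3) 833.333ms=9/4b +277.778ms=3/4b
4) 1111.111ms=3b +555.556ms=3/2b
5) 1666.667ms=9/2b +277.778ms=3/4b
6) 1944.444ms=21/4b +277.778ms=3/4b
7) 2222.222ms=6b +555.556ms=3/2b
8) 2777.778ms=15/2b +555.556ms=3/2b
9) 3333.333ms=9b +555.556ms=3/2b
10) 3888.889ms=21/2b +555.556ms=3/2b
Σ=12b of 12 (162bpm 3/8) — PASS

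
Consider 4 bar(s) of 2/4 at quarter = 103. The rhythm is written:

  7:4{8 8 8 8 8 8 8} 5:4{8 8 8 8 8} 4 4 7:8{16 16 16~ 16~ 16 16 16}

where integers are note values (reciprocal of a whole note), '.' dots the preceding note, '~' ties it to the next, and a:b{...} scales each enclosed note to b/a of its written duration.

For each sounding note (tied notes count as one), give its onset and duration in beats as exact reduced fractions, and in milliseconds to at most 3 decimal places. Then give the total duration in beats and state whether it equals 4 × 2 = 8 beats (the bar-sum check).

1) 0.0ms=0b +166.436ms=2/7b
2) 166.436ms=2/7b +166.436ms=2/7b
3) 332.871ms=4/7b +166.436ms=2/7b
4) 499.307ms=6/7b +166.436ms=2/7b
5) 665.742ms=8/7b +166.436ms=2/7b
6) 832.178ms=10/7b +166.436ms=2/7b
7) 998.613ms=12/7b +166.436ms=2/7b
8) 1165.049ms=2b +233.01ms=2/5b
9) 1398.058ms=12/5b +233.01ms=2/5b
10) 1631.068ms=14/5b +233.01ms=2/5b
11) 1864.078ms=16/5b +233.01ms=2/5b
12) 2097.087ms=18/5b +233.01ms=2/5b
13) 2330.097ms=4b +582.524ms=1b
14) 2912.621ms=5b +582.524ms=1b
15) 3495.146ms=6b +166.436ms=2/7b
16) 3661.581ms=44/7b +166.436ms=2/7b
17) 3828.017ms=46/7b +499.307ms=6/7b
18) 4327.323ms=52/7b +166.436ms=2/7b
19) 4493.759ms=54/7b +166.436ms=2/7b
Σ=8b of 8 (103bpm 2/4) — PASS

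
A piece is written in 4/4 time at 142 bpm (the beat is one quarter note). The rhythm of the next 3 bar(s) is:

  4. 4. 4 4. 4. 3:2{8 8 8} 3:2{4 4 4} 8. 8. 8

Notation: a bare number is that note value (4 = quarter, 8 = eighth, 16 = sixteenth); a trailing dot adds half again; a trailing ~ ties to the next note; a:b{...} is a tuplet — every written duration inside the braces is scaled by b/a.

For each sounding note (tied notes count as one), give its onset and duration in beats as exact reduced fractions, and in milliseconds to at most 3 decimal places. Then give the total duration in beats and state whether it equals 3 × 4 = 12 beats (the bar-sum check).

1) 0.0ms=0b +633.803ms=3/2b
2) 633.803ms=3/2b +633.803ms=3/2b
3) 1267.606ms=3b +422.535ms=1b
4) 1690.141ms=4b +633.803ms=3/2b
5) 2323.944ms=11/2b +633.803ms=3/2b
6) 2957.746ms=7b +140.845ms=1/3b
7) 3098.592ms=22/3b +140.845ms=1/3b
8) 3239.437ms=23/3b +140.845ms=1/3b
9) 3380.282ms=8b +281.69ms=2/3b
10) 3661.972ms=26/3b +281.69ms=2/3b
11) 3943.662ms=28/3b +281.69ms=2/3b
12) 4225.352ms=10b +316.901ms=3/4b
13) 4542.254ms=43/4b +316.901ms=3/4b
14) 4859.155ms=23/2b +211.268ms=1/2b
Σ=12b of 12 (142bpm 4/4) — PASS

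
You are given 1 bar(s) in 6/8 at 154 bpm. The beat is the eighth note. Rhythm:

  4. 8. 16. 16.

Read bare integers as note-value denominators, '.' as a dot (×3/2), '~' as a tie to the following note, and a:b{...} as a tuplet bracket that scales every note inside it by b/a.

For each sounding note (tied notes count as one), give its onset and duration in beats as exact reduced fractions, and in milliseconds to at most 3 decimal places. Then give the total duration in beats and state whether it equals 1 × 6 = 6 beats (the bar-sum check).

1) 0.0ms=0b +1168.831ms=3b
2) 1168.831ms=3b +584.416ms=3/2b
3) 1753.247ms=9/2b +292.208ms=3/4b
4) 2045.455ms=21/4b +292.208ms=3/4b
Σ=6b of 6 (154bpm 6/8) — PASS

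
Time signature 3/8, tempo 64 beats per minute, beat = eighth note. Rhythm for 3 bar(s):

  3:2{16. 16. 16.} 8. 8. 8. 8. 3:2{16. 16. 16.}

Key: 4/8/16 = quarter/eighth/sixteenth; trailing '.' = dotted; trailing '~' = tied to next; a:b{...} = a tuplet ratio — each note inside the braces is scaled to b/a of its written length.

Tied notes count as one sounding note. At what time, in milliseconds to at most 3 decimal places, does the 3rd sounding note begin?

note 3 onset = 1b = 937.5ms

1. 0.0ms @ 0 + 468.75ms (1/2)
2. 468.75ms @ 1/2 + 468.75ms (1/2)
3. 937.5ms @ 1 + 468.75ms (1/2)
4. 1406.25ms @ 3/2 + 1406.25ms (3/2)
5. 2812.5ms @ 3 + 1406.25ms (3/2)
6. 4218.75ms @ 9/2 + 1406.25ms (3/2)
7. 5625.0ms @ 6 + 1406.25ms (3/2)
8. 7031.25ms @ 15/2 + 468.75ms (1/2)
9. 7500.0ms @ 8 + 468.75ms (1/2)
10. 7968.75ms @ 17/2 + 468.75ms (1/2)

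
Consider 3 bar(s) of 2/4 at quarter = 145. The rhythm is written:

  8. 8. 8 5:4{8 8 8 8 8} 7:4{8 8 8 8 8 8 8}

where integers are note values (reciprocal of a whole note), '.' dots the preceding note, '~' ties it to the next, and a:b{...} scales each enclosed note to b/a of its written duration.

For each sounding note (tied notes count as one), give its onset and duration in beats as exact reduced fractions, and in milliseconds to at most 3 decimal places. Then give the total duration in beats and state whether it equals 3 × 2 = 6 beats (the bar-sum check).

1) 0.0ms=0b +310.345ms=3/4b
2) 310.345ms=3/4b +310.345ms=3/4b
3) 620.69ms=3/2b +206.897ms=1/2b
4) 827.586ms=2b +165.517ms=2/5b
5) 993.103ms=12/5b +165.517ms=2/5b
6) 1158.621ms=14/5b +165.517ms=2/5b
7) 1324.138ms=16/5b +165.517ms=2/5b
8) 1489.655ms=18/5b +165.517ms=2/5b
9) 1655.172ms=4b +118.227ms=2/7b
10) 1773.399ms=30/7b +118.227ms=2/7b
11) 1891.626ms=32/7b +118.227ms=2/7b
12) 2009.852ms=34/7b +118.227ms=2/7b
13) 2128.079ms=36/7b +118.227ms=2/7b
14) 2246.305ms=38/7b +118.227ms=2/7b
15) 2364.532ms=40/7b +118.227ms=2/7b
Σ=6b of 6 (145bpm 2/4) — PASS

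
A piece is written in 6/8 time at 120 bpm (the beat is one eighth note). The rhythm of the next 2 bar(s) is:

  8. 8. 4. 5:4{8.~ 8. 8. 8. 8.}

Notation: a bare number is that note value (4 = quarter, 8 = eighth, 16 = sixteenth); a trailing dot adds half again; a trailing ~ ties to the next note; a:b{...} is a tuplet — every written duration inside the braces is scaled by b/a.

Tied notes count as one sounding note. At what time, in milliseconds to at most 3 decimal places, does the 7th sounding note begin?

note 7 onset = 54/5b = 5400.0ms

1. 0.0ms @ 0 + 750.0ms (3/2)
2. 750.0ms @ 3/2 + 750.0ms (3/2)
3. 1500.0ms @ 3 + 1500.0ms (3)
4. 3000.0ms @ 6 + 1200.0ms (12/5)
5. 4200.0ms @ 42/5 + 600.0ms (6/5)
6. 4800.0ms @ 48/5 + 600.0ms (6/5)
7. 5400.0ms @ 54/5 + 600.0ms (6/5)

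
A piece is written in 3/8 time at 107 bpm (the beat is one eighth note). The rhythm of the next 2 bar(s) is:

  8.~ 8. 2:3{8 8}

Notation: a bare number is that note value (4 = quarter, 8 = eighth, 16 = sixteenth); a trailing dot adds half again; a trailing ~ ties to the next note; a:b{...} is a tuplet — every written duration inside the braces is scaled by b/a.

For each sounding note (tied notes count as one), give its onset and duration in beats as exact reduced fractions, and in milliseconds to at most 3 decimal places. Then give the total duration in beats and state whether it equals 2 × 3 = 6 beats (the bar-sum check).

1) 0.0ms=0b +1682.243ms=3b
2) 1682.243ms=3b +841.121ms=3/2b
3) 2523.364ms=9/2b +841.121ms=3/2b
Σ=6b of 6 (107bpm 3/8) — PASS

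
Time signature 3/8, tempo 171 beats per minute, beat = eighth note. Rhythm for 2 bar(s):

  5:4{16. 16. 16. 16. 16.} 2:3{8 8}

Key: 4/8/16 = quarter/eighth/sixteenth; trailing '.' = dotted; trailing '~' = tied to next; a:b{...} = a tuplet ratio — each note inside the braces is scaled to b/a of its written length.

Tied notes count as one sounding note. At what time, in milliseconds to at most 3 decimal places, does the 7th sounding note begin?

note 7 onset = 9/2b = 1578.947ms

1. 0.0ms @ 0 + 210.526ms (3/5)
2. 210.526ms @ 3/5 + 210.526ms (3/5)
3. 421.053ms @ 6/5 + 210.526ms (3/5)
4. 631.579ms @ 9/5 + 210.526ms (3/5)
5. 842.105ms @ 12/5 + 210.526ms (3/5)
6. 1052.632ms @ 3 + 526.316ms (3/2)
7. 1578.947ms @ 9/2 + 526.316ms (3/2)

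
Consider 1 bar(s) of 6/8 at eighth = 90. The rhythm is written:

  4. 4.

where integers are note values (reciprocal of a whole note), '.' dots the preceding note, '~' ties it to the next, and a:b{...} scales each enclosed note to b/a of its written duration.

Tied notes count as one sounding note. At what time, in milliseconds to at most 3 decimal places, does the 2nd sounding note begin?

1. 0.0ms @ 0 + 2000.0ms (3)
2. 2000.0ms @ 3 + 2000.0ms (3)

note 2 onset = 3b = 2000.0ms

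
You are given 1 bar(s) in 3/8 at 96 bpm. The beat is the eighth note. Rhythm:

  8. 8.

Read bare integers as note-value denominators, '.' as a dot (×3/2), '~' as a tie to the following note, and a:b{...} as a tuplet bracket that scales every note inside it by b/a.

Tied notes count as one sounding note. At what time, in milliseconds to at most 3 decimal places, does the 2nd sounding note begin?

1. 0.0ms @ 0 + 937.5ms (3/2)
2. 937.5ms @ 3/2 + 937.5ms (3/2)

note 2 onset = 3/2b = 937.5ms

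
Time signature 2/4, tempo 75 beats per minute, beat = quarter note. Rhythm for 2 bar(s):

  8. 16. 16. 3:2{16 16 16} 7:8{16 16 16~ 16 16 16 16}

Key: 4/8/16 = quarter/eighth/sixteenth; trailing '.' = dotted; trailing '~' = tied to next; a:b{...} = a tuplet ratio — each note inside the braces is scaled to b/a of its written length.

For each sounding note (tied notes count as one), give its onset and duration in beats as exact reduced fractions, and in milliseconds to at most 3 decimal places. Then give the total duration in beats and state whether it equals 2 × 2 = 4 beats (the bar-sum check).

1) 0.0ms=0b +600.0ms=3/4b
2) 600.0ms=3/4b +300.0ms=3/8b
3) 900.0ms=9/8b +300.0ms=3/8b
4) 1200.0ms=3/2b +133.333ms=1/6b
5) 1333.333ms=5/3b +133.333ms=1/6b
6) 1466.667ms=11/6b +133.333ms=1/6b
7) 1600.0ms=2b +228.571ms=2/7b
8) 1828.571ms=16/7b +228.571ms=2/7b
9) 2057.143ms=18/7b +457.143ms=4/7b
10) 2514.286ms=22/7b +228.571ms=2/7b
11) 2742.857ms=24/7b +228.571ms=2/7b
12) 2971.429ms=26/7b +228.571ms=2/7b
Σ=4b of 4 (75bpm 2/4) — PASS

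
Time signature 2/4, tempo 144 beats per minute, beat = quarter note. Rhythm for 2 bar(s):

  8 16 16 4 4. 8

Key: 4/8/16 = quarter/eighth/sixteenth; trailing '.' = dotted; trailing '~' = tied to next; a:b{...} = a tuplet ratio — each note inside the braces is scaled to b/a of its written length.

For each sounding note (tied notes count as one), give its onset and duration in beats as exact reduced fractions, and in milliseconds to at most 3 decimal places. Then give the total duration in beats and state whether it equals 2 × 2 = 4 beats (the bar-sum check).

1) 0.0ms=0b +208.333ms=1/2b
2) 208.333ms=1/2b +104.167ms=1/4b
3) 312.5ms=3/4b +104.167ms=1/4b
4) 416.667ms=1b +416.667ms=1b
5) 833.333ms=2b +625.0ms=3/2b
6) 1458.333ms=7/2b +208.333ms=1/2b
Σ=4b of 4 (144bpm 2/4) — PASS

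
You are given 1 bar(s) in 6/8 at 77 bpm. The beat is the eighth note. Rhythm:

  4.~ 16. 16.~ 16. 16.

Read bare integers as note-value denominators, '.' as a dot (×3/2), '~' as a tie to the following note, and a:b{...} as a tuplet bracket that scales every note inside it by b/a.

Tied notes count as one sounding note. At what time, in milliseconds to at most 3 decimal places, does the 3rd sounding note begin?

1. 0.0ms @ 0 + 2922.078ms (15/4)
2. 2922.078ms @ 15/4 + 1168.831ms (3/2)
3. 4090.909ms @ 21/4 + 584.416ms (3/4)

note 3 onset = 21/4b = 4090.909ms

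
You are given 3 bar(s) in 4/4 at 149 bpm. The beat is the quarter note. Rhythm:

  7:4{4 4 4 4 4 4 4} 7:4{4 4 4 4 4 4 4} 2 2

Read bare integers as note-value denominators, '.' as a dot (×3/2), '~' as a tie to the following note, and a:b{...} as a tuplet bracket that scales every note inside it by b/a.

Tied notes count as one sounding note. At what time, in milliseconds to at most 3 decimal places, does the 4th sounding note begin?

1. 0.0ms @ 0 + 230.105ms (4/7)
2. 230.105ms @ 4/7 + 230.105ms (4/7)
3. 460.211ms @ 8/7 + 230.105ms (4/7)
4. 690.316ms @ 12/7 + 230.105ms (4/7)
5. 920.422ms @ 16/7 + 230.105ms (4/7)
6. 1150.527ms @ 20/7 + 230.105ms (4/7)
7. 1380.633ms @ 24/7 + 230.105ms (4/7)
8. 1610.738ms @ 4 + 230.105ms (4/7)
9. 1840.844ms @ 32/7 + 230.105ms (4/7)
10. 2070.949ms @ 36/7 + 230.105ms (4/7)
11. 2301.055ms @ 40/7 + 230.105ms (4/7)
12. 2531.16ms @ 44/7 + 230.105ms (4/7)
13. 2761.266ms @ 48/7 + 230.105ms (4/7)
14. 2991.371ms @ 52/7 + 230.105ms (4/7)
15. 3221.477ms @ 8 + 805.369ms (2)
16. 4026.846ms @ 10 + 805.369ms (2)

note 4 onset = 12/7b = 690.316ms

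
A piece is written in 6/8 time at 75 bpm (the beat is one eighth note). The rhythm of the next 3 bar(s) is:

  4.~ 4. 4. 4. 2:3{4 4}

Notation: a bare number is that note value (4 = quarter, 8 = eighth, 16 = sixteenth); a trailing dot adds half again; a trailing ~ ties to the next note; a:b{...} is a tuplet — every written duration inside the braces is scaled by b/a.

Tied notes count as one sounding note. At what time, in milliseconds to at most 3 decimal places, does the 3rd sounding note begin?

note 3 onset = 9b = 7200.0ms

1. 0.0ms @ 0 + 4800.0ms (6)
2. 4800.0ms @ 6 + 2400.0ms (3)
3. 7200.0ms @ 9 + 2400.0ms (3)
4. 9600.0ms @ 12 + 2400.0ms (3)
5. 12000.0ms @ 15 + 2400.0ms (3)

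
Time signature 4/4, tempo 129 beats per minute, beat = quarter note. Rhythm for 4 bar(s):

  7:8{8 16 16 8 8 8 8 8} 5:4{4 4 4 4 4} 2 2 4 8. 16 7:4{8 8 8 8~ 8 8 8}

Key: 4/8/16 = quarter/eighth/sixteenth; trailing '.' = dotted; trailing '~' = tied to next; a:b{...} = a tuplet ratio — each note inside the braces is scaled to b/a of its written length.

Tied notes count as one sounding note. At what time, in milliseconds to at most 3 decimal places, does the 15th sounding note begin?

1. 0.0ms @ 0 + 265.781ms (4/7)
2. 265.781ms @ 4/7 + 132.89ms (2/7)
3. 398.671ms @ 6/7 + 132.89ms (2/7)
4. 531.561ms @ 8/7 + 265.781ms (4/7)
5. 797.342ms @ 12/7 + 265.781ms (4/7)
6. 1063.123ms @ 16/7 + 265.781ms (4/7)
7. 1328.904ms @ 20/7 + 265.781ms (4/7)
8. 1594.684ms @ 24/7 + 265.781ms (4/7)
9. 1860.465ms @ 4 + 372.093ms (4/5)
10. 2232.558ms @ 24/5 + 372.093ms (4/5)
11. 2604.651ms @ 28/5 + 372.093ms (4/5)
12. 2976.744ms @ 32/5 + 372.093ms (4/5)
13. 3348.837ms @ 36/5 + 372.093ms (4/5)
14. 3720.93ms @ 8 + 930.233ms (2)
15. 4651.163ms @ 10 + 930.233ms (2)
16. 5581.395ms @ 12 + 465.116ms (1)
17. 6046.512ms @ 13 + 348.837ms (3/4)
18. 6395.349ms @ 55/4 + 116.279ms (1/4)
19. 6511.628ms @ 14 + 132.89ms (2/7)
20. 6644.518ms @ 100/7 + 132.89ms (2/7)
21. 6777.409ms @ 102/7 + 132.89ms (2/7)
22. 6910.299ms @ 104/7 + 265.781ms (4/7)
23. 7176.08ms @ 108/7 + 132.89ms (2/7)
24. 7308.97ms @ 110/7 + 132.89ms (2/7)

note 15 onset = 10b = 4651.163ms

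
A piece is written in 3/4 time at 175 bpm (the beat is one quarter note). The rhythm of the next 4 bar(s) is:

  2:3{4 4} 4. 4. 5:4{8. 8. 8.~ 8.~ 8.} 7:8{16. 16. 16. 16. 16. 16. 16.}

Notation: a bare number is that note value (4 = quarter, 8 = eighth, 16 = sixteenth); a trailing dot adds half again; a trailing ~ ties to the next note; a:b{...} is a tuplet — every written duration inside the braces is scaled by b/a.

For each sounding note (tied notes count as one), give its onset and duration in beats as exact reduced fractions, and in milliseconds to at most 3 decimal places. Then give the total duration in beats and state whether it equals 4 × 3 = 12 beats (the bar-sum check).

1) 0.0ms=0b +514.286ms=3/2b
2) 514.286ms=3/2b +514.286ms=3/2b
3) 1028.571ms=3b +514.286ms=3/2b
4) 1542.857ms=9/2b +514.286ms=3/2b
5) 2057.143ms=6b +205.714ms=3/5b
6) 2262.857ms=33/5b +205.714ms=3/5b
7) 2468.571ms=36/5b +617.143ms=9/5b
8) 3085.714ms=9b +146.939ms=3/7b
9) 3232.653ms=66/7b +146.939ms=3/7b
10) 3379.592ms=69/7b +146.939ms=3/7b
11) 3526.531ms=72/7b +146.939ms=3/7b
12) 3673.469ms=75/7b +146.939ms=3/7b
13) 3820.408ms=78/7b +146.939ms=3/7b
14) 3967.347ms=81/7b +146.939ms=3/7b
Σ=12b of 12 (175bpm 3/4) — PASS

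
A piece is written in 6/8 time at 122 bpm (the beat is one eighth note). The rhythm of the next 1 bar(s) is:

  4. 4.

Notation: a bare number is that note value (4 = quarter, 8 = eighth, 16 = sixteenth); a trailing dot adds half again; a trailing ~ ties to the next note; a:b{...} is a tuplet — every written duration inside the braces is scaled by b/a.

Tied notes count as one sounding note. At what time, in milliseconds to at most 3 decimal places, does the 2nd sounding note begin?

1. 0.0ms @ 0 + 1475.41ms (3)
2. 1475.41ms @ 3 + 1475.41ms (3)

note 2 onset = 3b = 1475.41ms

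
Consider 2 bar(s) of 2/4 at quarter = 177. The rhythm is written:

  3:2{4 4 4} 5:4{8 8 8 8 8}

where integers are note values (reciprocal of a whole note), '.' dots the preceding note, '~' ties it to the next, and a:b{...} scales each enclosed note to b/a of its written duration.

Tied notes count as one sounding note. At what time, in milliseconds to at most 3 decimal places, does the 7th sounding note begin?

1. 0.0ms @ 0 + 225.989ms (2/3)
2. 225.989ms @ 2/3 + 225.989ms (2/3)
3. 451.977ms @ 4/3 + 225.989ms (2/3)
4. 677.966ms @ 2 + 135.593ms (2/5)
5. 813.559ms @ 12/5 + 135.593ms (2/5)
6. 949.153ms @ 14/5 + 135.593ms (2/5)
7. 1084.746ms @ 16/5 + 135.593ms (2/5)
8. 1220.339ms @ 18/5 + 135.593ms (2/5)

note 7 onset = 16/5b = 1084.746ms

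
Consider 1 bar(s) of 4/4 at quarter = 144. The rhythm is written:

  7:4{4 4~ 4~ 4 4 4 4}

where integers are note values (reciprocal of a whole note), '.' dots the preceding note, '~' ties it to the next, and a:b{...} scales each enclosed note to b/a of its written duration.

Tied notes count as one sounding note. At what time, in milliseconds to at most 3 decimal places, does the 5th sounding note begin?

1. 0.0ms @ 0 + 238.095ms (4/7)
2. 238.095ms @ 4/7 + 714.286ms (12/7)
3. 952.381ms @ 16/7 + 238.095ms (4/7)
4. 1190.476ms @ 20/7 + 238.095ms (4/7)
5. 1428.571ms @ 24/7 + 238.095ms (4/7)

note 5 onset = 24/7b = 1428.571ms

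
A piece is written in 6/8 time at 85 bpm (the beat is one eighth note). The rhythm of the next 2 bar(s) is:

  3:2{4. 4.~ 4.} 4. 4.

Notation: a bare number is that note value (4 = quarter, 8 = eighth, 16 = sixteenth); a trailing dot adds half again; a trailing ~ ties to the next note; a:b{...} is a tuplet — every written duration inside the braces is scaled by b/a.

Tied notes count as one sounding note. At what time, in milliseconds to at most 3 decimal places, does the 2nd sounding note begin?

1. 0.0ms @ 0 + 1411.765ms (2)
2. 1411.765ms @ 2 + 2823.529ms (4)
3. 4235.294ms @ 6 + 2117.647ms (3)
4. 6352.941ms @ 9 + 2117.647ms (3)

note 2 onset = 2b = 1411.765ms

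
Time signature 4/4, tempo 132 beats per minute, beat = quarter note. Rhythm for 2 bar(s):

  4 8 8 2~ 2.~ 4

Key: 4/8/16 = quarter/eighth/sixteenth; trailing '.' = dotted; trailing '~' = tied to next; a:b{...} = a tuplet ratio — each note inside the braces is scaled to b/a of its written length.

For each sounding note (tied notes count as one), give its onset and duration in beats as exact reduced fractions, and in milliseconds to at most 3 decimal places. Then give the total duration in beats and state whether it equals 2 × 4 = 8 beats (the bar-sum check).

1) 0.0ms=0b +454.545ms=1b
2) 454.545ms=1b +227.273ms=1/2b
3) 681.818ms=3/2b +227.273ms=1/2b
4) 909.091ms=2b +2727.273ms=6b
Σ=8b of 8 (132bpm 4/4) — PASS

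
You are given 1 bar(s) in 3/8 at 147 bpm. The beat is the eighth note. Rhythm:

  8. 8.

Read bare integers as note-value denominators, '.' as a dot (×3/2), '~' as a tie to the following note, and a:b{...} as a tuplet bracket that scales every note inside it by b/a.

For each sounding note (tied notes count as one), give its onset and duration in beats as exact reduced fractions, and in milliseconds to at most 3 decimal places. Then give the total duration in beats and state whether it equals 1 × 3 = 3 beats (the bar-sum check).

1) 0.0ms=0b +612.245ms=3/2b
2) 612.245ms=3/2b +612.245ms=3/2b
Σ=3b of 3 (147bpm 3/8) — PASS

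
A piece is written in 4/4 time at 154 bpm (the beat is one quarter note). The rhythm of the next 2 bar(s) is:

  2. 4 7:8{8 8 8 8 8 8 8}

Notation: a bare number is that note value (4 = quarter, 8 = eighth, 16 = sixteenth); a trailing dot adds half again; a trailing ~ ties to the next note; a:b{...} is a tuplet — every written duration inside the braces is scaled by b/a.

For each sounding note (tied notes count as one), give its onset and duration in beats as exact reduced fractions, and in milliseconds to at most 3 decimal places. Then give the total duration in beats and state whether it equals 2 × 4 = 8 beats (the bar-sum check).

1) 0.0ms=0b +1168.831ms=3b
2) 1168.831ms=3b +389.61ms=1b
3) 1558.442ms=4b +222.635ms=4/7b
4) 1781.076ms=32/7b +222.635ms=4/7b
5) 2003.711ms=36/7b +222.635ms=4/7b
6) 2226.345ms=40/7b +222.635ms=4/7b
7) 2448.98ms=44/7b +222.635ms=4/7b
8) 2671.614ms=48/7b +222.635ms=4/7b
9) 2894.249ms=52/7b +222.635ms=4/7b
Σ=8b of 8 (154bpm 4/4) — PASS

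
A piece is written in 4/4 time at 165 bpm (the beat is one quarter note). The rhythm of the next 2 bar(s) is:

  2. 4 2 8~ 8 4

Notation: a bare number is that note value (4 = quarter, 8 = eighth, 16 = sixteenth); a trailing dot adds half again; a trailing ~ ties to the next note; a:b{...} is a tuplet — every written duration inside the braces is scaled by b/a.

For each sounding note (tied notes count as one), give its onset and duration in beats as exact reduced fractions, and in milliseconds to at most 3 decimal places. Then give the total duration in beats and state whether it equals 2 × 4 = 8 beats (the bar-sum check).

1) 0.0ms=0b +1090.909ms=3b
2) 1090.909ms=3b +363.636ms=1b
3) 1454.545ms=4b +727.273ms=2b
4) 2181.818ms=6b +363.636ms=1b
5) 2545.455ms=7b +363.636ms=1b
Σ=8b of 8 (165bpm 4/4) — PASS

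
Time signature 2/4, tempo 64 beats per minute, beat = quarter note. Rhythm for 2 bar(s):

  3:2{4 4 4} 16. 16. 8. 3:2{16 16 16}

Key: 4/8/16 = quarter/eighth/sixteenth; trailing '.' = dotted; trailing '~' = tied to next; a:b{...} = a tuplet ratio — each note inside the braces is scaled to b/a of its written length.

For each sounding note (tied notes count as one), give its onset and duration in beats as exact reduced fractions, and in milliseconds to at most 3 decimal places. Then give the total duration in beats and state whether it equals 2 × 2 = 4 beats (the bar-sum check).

1) 0.0ms=0b +625.0ms=2/3b
2) 625.0ms=2/3b +625.0ms=2/3b
3) 1250.0ms=4/3b +625.0ms=2/3b
4) 1875.0ms=2b +351.562ms=3/8b
5) 2226.562ms=19/8b +351.562ms=3/8b
6) 2578.125ms=11/4b +703.125ms=3/4b
7) 3281.25ms=7/2b +156.25ms=1/6b
8) 3437.5ms=11/3b +156.25ms=1/6b
9) 3593.75ms=23/6b +156.25ms=1/6b
Σ=4b of 4 (64bpm 2/4) — PASS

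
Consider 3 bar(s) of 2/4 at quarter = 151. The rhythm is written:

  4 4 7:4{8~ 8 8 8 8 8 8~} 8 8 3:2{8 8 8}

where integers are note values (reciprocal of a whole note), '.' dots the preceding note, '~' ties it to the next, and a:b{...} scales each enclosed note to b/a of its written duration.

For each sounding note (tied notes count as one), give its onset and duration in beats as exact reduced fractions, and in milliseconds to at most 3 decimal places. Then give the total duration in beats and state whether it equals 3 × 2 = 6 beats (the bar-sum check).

1) 0.0ms=0b +397.351ms=1b
2) 397.351ms=1b +397.351ms=1b
3) 794.702ms=2b +227.058ms=4/7b
4) 1021.76ms=18/7b +113.529ms=2/7b
5) 1135.289ms=20/7b +113.529ms=2/7b
6) 1248.817ms=22/7b +113.529ms=2/7b
7) 1362.346ms=24/7b +113.529ms=2/7b
8) 1475.875ms=26/7b +312.204ms=11/14b
9) 1788.079ms=9/2b +198.675ms=1/2b
10) 1986.755ms=5b +132.45ms=1/3b
11) 2119.205ms=16/3b +132.45ms=1/3b
12) 2251.656ms=17/3b +132.45ms=1/3b
Σ=6b of 6 (151bpm 2/4) — PASS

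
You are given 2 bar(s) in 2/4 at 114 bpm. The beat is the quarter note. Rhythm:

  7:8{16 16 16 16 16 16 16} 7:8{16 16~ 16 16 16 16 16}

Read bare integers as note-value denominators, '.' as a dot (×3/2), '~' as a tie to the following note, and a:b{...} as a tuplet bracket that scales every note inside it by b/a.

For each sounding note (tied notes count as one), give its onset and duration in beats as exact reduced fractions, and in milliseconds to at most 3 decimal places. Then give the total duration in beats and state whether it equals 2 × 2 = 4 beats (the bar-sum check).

1) 0.0ms=0b +150.376ms=2/7b
2) 150.376ms=2/7b +150.376ms=2/7b
3) 300.752ms=4/7b +150.376ms=2/7b
4) 451.128ms=6/7b +150.376ms=2/7b
5) 601.504ms=8/7b +150.376ms=2/7b
6) 751.88ms=10/7b +150.376ms=2/7b
7) 902.256ms=12/7b +150.376ms=2/7b
8) 1052.632ms=2b +150.376ms=2/7b
9) 1203.008ms=16/7b +300.752ms=4/7b
10) 1503.759ms=20/7b +150.376ms=2/7b
11) 1654.135ms=22/7b +150.376ms=2/7b
12) 1804.511ms=24/7b +150.376ms=2/7b
13) 1954.887ms=26/7b +150.376ms=2/7b
Σ=4b of 4 (114bpm 2/4) — PASS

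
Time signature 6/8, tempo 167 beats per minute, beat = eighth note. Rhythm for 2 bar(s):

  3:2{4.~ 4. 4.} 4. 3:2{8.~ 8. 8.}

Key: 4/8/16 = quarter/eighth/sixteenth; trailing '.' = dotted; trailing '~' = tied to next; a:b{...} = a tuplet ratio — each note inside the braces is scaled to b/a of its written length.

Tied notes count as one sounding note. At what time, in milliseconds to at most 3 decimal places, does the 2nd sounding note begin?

note 2 onset = 4b = 1437.126ms

1. 0.0ms @ 0 + 1437.126ms (4)
2. 1437.126ms @ 4 + 718.563ms (2)
3. 2155.689ms @ 6 + 1077.844ms (3)
4. 3233.533ms @ 9 + 718.563ms (2)
5. 3952.096ms @ 11 + 359.281ms (1)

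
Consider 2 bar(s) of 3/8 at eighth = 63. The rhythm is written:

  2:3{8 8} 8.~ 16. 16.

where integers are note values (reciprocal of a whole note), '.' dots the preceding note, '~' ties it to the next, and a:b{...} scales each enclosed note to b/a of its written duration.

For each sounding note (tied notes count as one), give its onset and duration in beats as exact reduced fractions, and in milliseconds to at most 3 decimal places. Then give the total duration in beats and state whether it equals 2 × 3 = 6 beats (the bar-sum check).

1) 0.0ms=0b +1428.571ms=3/2b
2) 1428.571ms=3/2b +1428.571ms=3/2b
3) 2857.143ms=3b +2142.857ms=9/4b
4) 5000.0ms=21/4b +714.286ms=3/4b
Σ=6b of 6 (63bpm 3/8) — PASS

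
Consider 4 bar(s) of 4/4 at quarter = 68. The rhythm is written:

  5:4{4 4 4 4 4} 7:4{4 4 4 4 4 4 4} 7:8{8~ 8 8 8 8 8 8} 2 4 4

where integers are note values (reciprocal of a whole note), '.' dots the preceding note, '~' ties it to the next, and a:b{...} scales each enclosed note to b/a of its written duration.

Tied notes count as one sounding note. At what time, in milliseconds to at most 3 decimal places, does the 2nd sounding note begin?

note 2 onset = 4/5b = 705.882ms

1. 0.0ms @ 0 + 705.882ms (4/5)
2. 705.882ms @ 4/5 + 705.882ms (4/5)
3. 1411.765ms @ 8/5 + 705.882ms (4/5)
4. 2117.647ms @ 12/5 + 705.882ms (4/5)
5. 2823.529ms @ 16/5 + 705.882ms (4/5)
6. 3529.412ms @ 4 + 504.202ms (4/7)
7. 4033.613ms @ 32/7 + 504.202ms (4/7)
8. 4537.815ms @ 36/7 + 504.202ms (4/7)
9. 5042.017ms @ 40/7 + 504.202ms (4/7)
10. 5546.218ms @ 44/7 + 504.202ms (4/7)
11. 6050.42ms @ 48/7 + 504.202ms (4/7)
12. 6554.622ms @ 52/7 + 504.202ms (4/7)
13. 7058.824ms @ 8 + 1008.403ms (8/7)
14. 8067.227ms @ 64/7 + 504.202ms (4/7)
15. 8571.429ms @ 68/7 + 504.202ms (4/7)
16. 9075.63ms @ 72/7 + 504.202ms (4/7)
17. 9579.832ms @ 76/7 + 504.202ms (4/7)
18. 10084.034ms @ 80/7 + 504.202ms (4/7)
19. 10588.235ms @ 12 + 1764.706ms (2)
20. 12352.941ms @ 14 + 882.353ms (1)
21. 13235.294ms @ 15 + 882.353ms (1)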